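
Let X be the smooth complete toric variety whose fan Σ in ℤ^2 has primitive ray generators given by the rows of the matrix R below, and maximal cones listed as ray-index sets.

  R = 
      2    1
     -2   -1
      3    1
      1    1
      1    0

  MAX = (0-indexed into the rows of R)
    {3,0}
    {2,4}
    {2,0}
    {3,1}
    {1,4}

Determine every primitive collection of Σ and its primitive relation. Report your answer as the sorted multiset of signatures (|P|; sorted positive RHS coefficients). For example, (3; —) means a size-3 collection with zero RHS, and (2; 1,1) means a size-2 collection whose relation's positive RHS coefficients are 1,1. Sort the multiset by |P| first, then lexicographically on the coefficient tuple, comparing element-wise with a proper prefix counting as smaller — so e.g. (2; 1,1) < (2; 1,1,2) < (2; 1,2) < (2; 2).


The 5 primitive collections of Σ (r=5, n=2):

  {0,1}:  v_{0} + v_{1} = 0  →  sig = (2; —)
  {0,4}:  v_{0} + v_{4} = v_{2}  →  sig = (2; 1)
  {1,2}:  v_{1} + v_{2} = v_{4}  →  sig = (2; 1)
  {3,4}:  v_{3} + v_{4} = v_{0}  →  sig = (2; 1)
  {2,3}:  v_{2} + v_{3} = 2·v_{0}  →  sig = (2; 2)

so the primitive-relation signature multiset is
    |P|=2: 5 collections, coeffs (), (1), (1), (1), (2)


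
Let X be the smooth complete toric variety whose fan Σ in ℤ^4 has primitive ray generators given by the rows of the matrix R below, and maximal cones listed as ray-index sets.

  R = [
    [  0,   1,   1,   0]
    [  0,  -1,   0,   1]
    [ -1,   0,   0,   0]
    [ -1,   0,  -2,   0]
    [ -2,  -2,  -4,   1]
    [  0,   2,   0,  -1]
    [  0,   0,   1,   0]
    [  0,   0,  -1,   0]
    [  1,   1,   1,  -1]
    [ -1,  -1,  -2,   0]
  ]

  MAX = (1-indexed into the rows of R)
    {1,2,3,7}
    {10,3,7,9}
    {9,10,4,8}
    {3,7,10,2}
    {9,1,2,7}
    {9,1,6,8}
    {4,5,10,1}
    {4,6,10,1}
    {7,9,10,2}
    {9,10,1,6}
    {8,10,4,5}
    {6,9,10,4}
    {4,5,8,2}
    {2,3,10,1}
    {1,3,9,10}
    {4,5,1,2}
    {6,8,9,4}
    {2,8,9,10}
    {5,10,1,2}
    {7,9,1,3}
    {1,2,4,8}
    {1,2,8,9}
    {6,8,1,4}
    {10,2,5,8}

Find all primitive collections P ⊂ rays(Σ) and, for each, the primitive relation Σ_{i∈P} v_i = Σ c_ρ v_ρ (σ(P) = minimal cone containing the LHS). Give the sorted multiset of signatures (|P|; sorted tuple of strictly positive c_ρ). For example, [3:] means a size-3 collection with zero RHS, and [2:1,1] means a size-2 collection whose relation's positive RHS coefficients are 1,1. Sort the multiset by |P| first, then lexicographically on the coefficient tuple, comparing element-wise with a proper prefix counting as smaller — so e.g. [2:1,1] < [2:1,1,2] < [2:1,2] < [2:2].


|primitive collections| = 20. Relations:

  {7,8}:  v_{7} + v_{8} = 0  →  sig = [2:]
  {2,6}:  v_{2} + v_{6} = v_{1} + v_{8}  →  sig = [2:1,1]
  {3,8}:  v_{3} + v_{8} = v_{1} + v_{10}  →  sig = [2:1,1]
  {4,7}:  v_{4} + v_{7} = v_{1} + v_{10}  →  sig = [2:1,1]
  {5,9}:  v_{5} + v_{9} = v_{8} + v_{10}  →  sig = [2:1,1]
  {5,7}:  v_{5} + v_{7} = v_{1} + v_{2} + 2·v_{10}  →  sig = [2:1,1,2]
  {6,7}:  v_{6} + v_{7} = 2·v_{1} + v_{9} + v_{10}  →  sig = [2:1,1,2]
  {3,5}:  v_{3} + v_{5} = 2·v_{1} + v_{2} + 3·v_{10}  →  sig = [2:1,2,3]
  {3,6}:  v_{3} + v_{6} = 3·v_{1} + v_{9} + 2·v_{10}  →  sig = [2:1,2,3]
  {5,6}:  v_{5} + v_{6} = 2·v_{4}  →  sig = [2:2]
  {3,4}:  v_{3} + v_{4} = 2·v_{1} + 2·v_{10}  →  sig = [2:2,2]
  {1,4,9}:  v_{1} + v_{4} + v_{9} = v_{6}  →  sig = [3:1]
  {1,7,10}:  v_{1} + v_{7} + v_{10} = v_{3}  →  sig = [3:1]
  {1,8,10}:  v_{1} + v_{8} + v_{10} = v_{4}  →  sig = [3:1]
  {2,3,9}:  v_{2} + v_{3} + v_{9} = v_{7}  →  sig = [3:1]
  {2,4,9}:  v_{2} + v_{4} + v_{9} = v_{8}  →  sig = [3:1]
  {2,4,10}:  v_{2} + v_{4} + v_{10} = v_{5}  →  sig = [3:1]
  {1,5,8}:  v_{1} + v_{5} + v_{8} = v_{2} + 2·v_{4}  →  sig = [3:1,2]
  {6,8,10}:  v_{6} + v_{8} + v_{10} = 2·v_{4} + v_{9}  →  sig = [3:1,2]
  {1,2,9,10}:  v_{1} + v_{2} + v_{9} + v_{10} = 0  →  sig = [4:]

Signatures (|P|; sorted positive RHS coefficients), sorted:
    |P|=2: 11 collections, coeffs (), (1,1), (1,1), (1,1), (1,1), (1,1,2), (1,1,2), (1,2,3), (1,2,3), (2), (2,2)
    |P|=3: 8 collections, coeffs (1), (1), (1), (1), (1), (1), (1,2), (1,2)
    |P|=4: 1 collection, coeffs ()


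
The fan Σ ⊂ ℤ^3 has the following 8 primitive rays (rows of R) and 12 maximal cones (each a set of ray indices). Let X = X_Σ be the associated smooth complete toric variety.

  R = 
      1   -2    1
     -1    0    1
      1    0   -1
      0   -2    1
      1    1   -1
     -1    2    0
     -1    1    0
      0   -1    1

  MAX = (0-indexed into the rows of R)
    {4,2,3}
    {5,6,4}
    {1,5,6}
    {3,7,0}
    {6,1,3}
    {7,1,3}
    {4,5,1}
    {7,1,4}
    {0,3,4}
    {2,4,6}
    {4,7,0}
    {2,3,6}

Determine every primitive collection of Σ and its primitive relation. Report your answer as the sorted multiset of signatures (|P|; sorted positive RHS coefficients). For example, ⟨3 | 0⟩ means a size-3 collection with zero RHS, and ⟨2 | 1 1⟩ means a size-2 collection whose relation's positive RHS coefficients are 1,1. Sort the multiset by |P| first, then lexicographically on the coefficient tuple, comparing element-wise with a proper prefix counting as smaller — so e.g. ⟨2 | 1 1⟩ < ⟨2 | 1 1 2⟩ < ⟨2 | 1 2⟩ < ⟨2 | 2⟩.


Primitive collections (14):

  P = {1,2}:  v_{1} + v_{2} = 0  so sig = ⟨2 | 0⟩
  P = {0,6}:  v_{0} + v_{6} = v_{7}  so sig = ⟨2 | 1⟩
  P = {3,5}:  v_{3} + v_{5} = v_{1}  so sig = ⟨2 | 1⟩
  P = {6,7}:  v_{6} + v_{7} = v_{1}  so sig = ⟨2 | 1⟩
  P = {2,5}:  v_{2} + v_{5} = v_{4} + v_{6}  so sig = ⟨2 | 1 1⟩
  P = {2,7}:  v_{2} + v_{7} = v_{3} + v_{4}  so sig = ⟨2 | 1 1⟩
  P = {0,5}:  v_{0} + v_{5} = v_{1} + v_{4} + v_{7}  so sig = ⟨2 | 1 1 1⟩
  P = {5,7}:  v_{5} + v_{7} = 2·v_{1} + v_{4}  so sig = ⟨2 | 1 2⟩
  P = {0,1}:  v_{0} + v_{1} = 2·v_{7}  so sig = ⟨2 | 2⟩
  P = {0,2}:  v_{0} + v_{2} = 2·v_{3} + 2·v_{4}  so sig = ⟨2 | 2 2⟩
  P = {3,4,6}:  v_{3} + v_{4} + v_{6} = 0  so sig = ⟨3 | 0⟩
  P = {1,3,4}:  v_{1} + v_{3} + v_{4} = v_{7}  so sig = ⟨3 | 1⟩
  P = {1,4,6}:  v_{1} + v_{4} + v_{6} = v_{5}  so sig = ⟨3 | 1⟩
  P = {3,4,7}:  v_{3} + v_{4} + v_{7} = v_{0}  so sig = ⟨3 | 1⟩

Signatures (|P|; sorted positive RHS coefficients), sorted:
    |P|=2: 10 collections, coeffs (), (1), (1), (1), (1,1), (1,1), (1,1,1), (1,2), (2), (2,2)
    |P|=3: 4 collections, coeffs (), (1), (1), (1)


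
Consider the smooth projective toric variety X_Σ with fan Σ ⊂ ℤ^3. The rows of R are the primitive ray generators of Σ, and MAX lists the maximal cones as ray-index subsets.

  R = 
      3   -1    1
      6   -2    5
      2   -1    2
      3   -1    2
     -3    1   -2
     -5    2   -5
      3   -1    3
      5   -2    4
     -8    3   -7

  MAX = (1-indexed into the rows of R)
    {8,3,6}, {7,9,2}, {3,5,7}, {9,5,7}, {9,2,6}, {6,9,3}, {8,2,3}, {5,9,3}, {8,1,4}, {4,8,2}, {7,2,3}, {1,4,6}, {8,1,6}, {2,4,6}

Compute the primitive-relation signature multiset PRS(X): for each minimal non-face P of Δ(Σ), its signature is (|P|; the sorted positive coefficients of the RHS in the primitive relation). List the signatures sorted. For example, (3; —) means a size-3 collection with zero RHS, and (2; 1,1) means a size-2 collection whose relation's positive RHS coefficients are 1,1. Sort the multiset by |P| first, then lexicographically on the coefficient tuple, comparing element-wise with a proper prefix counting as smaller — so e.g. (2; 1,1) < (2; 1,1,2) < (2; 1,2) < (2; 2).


The 20 primitive collections of Σ (r=9, n=3):

  P = {4,5}:  v_{4} + v_{5} = 0  ⟹  sig = (2; —)
  P = {2,5}:  v_{2} + v_{5} = v_{7}  ⟹  sig = (2; 1)
  P = {3,4}:  v_{3} + v_{4} = v_{8}  ⟹  sig = (2; 1)
  P = {4,7}:  v_{4} + v_{7} = v_{2}  ⟹  sig = (2; 1)
  P = {4,9}:  v_{4} + v_{9} = v_{6}  ⟹  sig = (2; 1)
  P = {5,6}:  v_{5} + v_{6} = v_{9}  ⟹  sig = (2; 1)
  P = {5,8}:  v_{5} + v_{8} = v_{3}  ⟹  sig = (2; 1)
  P = {1,5}:  v_{1} + v_{5} = v_{6} + v_{8}  ⟹  sig = (2; 1,1)
  P = {6,7}:  v_{6} + v_{7} = v_{2} + v_{9}  ⟹  sig = (2; 1,1)
  P = {7,8}:  v_{7} + v_{8} = v_{2} + v_{3}  ⟹  sig = (2; 1,1)
  P = {8,9}:  v_{8} + v_{9} = v_{3} + v_{6}  ⟹  sig = (2; 1,1)
  P = {1,3}:  v_{1} + v_{3} = v_{6} + 2·v_{8}  ⟹  sig = (2; 1,2)
  P = {1,9}:  v_{1} + v_{9} = 2·v_{6} + v_{8}  ⟹  sig = (2; 1,2)
  P = {1,7}:  v_{1} + v_{7} = 2·v_{4}  ⟹  sig = (2; 2)
  P = {1,2}:  v_{1} + v_{2} = 3·v_{4}  ⟹  sig = (2; 3)
  P = {2,3,9}:  v_{2} + v_{3} + v_{9} = 0  ⟹  sig = (3; —)
  P = {2,3,6}:  v_{2} + v_{3} + v_{6} = v_{4}  ⟹  sig = (3; 1)
  P = {3,7,9}:  v_{3} + v_{7} + v_{9} = v_{5}  ⟹  sig = (3; 1)
  P = {4,6,8}:  v_{4} + v_{6} + v_{8} = v_{1}  ⟹  sig = (3; 1)
  P = {2,6,8}:  v_{2} + v_{6} + v_{8} = 2·v_{4}  ⟹  sig = (3; 2)

so the primitive-relation signature multiset is
{ (2; —),  (2; 1) ×6,  (2; 1,1) ×4,  (2; 1,2) ×2,  (2; 2),  (2; 3),  (3; —),  (3; 1) ×3,  (3; 2) }


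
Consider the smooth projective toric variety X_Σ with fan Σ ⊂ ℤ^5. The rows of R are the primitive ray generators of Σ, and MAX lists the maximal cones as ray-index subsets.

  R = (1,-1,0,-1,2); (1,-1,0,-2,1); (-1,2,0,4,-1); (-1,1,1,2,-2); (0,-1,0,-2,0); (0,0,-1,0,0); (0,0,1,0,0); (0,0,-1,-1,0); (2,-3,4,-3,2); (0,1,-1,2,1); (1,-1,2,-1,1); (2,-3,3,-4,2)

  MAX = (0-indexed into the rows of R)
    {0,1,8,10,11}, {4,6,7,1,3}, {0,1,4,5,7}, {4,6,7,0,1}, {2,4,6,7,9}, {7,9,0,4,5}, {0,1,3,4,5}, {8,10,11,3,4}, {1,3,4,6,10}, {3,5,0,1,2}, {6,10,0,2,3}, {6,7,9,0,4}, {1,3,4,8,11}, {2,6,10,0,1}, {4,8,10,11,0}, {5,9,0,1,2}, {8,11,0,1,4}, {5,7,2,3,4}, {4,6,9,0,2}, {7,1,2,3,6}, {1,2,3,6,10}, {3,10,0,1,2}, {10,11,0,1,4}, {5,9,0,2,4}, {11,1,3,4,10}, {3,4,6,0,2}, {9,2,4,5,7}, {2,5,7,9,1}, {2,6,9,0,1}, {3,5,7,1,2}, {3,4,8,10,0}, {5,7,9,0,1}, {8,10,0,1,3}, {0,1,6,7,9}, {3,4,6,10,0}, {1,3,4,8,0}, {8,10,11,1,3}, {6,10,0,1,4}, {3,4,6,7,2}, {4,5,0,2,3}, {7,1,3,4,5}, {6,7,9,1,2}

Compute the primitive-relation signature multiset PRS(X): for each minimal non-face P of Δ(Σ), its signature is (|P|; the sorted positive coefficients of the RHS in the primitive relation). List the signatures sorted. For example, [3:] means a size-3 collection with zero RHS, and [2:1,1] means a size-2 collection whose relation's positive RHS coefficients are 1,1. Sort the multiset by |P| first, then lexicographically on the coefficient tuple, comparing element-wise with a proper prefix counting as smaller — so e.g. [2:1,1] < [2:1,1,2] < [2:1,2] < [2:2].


Σ has 24 primitive collections:

  P = {5,6}:  v_{5} + v_{6} = 0  →  sig = [2:]
  P = {3,9}:  v_{3} + v_{9} = v_{2}  →  sig = [2:1]
  P = {7,8}:  v_{7} + v_{8} = v_{11}  →  sig = [2:1]
  P = {7,10}:  v_{7} + v_{10} = v_{1} + v_{6}  →  sig = [2:1,1]
  P = {9,11}:  v_{9} + v_{11} = v_{0} + v_{10}  →  sig = [2:1,1]
  P = {2,11}:  v_{2} + v_{11} = v_{0} + v_{3} + v_{10}  →  sig = [2:1,1,1]
  P = {5,10}:  v_{5} + v_{10} = v_{0} + v_{1} + v_{3}  →  sig = [2:1,1,1]
  P = {7,11}:  v_{7} + v_{11} = v_{1} + v_{4} + v_{10}  →  sig = [2:1,1,1]
  P = {9,10}:  v_{9} + v_{10} = v_{0} + v_{1} + v_{2} + v_{6}  →  sig = [2:1,1,1,1]
  P = {6,8}:  v_{6} + v_{8} = v_{0} + v_{3} + v_{4} + 2·v_{10}  →  sig = [2:1,1,1,2]
  P = {8,9}:  v_{8} + v_{9} = 2·v_{0} + v_{3} + v_{10}  →  sig = [2:1,1,2]
  P = {6,11}:  v_{6} + v_{11} = v_{4} + 2·v_{10}  →  sig = [2:1,2]
  P = {2,8}:  v_{2} + v_{8} = 2·v_{0} + 2·v_{3} + v_{10}  →  sig = [2:1,2,2]
  P = {5,11}:  v_{5} + v_{11} = 2·v_{0} + 2·v_{1} + 2·v_{3} + v_{4}  →  sig = [2:1,2,2,2]
  P = {5,8}:  v_{5} + v_{8} = 3·v_{0} + 2·v_{1} + 3·v_{3} + v_{4}  →  sig = [2:1,2,3,3]
  P = {0,3,7}:  v_{0} + v_{3} + v_{7} = 0  →  sig = [3:]
  P = {1,2,4}:  v_{1} + v_{2} + v_{4} = 0  →  sig = [3:]
  P = {0,2,7}:  v_{0} + v_{2} + v_{7} = v_{9}  →  sig = [3:1]
  P = {0,3,11}:  v_{0} + v_{3} + v_{11} = v_{8}  →  sig = [3:1]
  P = {1,4,9}:  v_{1} + v_{4} + v_{9} = v_{0} + v_{7}  →  sig = [3:1,1]
  P = {2,4,10}:  v_{2} + v_{4} + v_{10} = v_{0} + v_{3} + v_{6}  →  sig = [3:1,1,1]
  P = {0,1,3,6}:  v_{0} + v_{1} + v_{3} + v_{6} = v_{10}  →  sig = [4:1]
  P = {1,4,8,10}:  v_{1} + v_{4} + v_{8} + v_{10} = 2·v_{11}  →  sig = [4:2]
  P = {0,1,3,4,10}:  v_{0} + v_{1} + v_{3} + v_{4} + v_{10} = v_{11}  →  sig = [5:1]

Hence PRS(X_Σ) =
    [2:]
    [2:1]
    [2:1]
    [2:1,1]
    [2:1,1]
    [2:1,1,1]
    [2:1,1,1]
    [2:1,1,1]
    [2:1,1,1,1]
    [2:1,1,1,2]
    [2:1,1,2]
    [2:1,2]
    [2:1,2,2]
    [2:1,2,2,2]
    [2:1,2,3,3]
    [3:]
    [3:]
    [3:1]
    [3:1]
    [3:1,1]
    [3:1,1,1]
    [4:1]
    [4:2]
    [5:1]


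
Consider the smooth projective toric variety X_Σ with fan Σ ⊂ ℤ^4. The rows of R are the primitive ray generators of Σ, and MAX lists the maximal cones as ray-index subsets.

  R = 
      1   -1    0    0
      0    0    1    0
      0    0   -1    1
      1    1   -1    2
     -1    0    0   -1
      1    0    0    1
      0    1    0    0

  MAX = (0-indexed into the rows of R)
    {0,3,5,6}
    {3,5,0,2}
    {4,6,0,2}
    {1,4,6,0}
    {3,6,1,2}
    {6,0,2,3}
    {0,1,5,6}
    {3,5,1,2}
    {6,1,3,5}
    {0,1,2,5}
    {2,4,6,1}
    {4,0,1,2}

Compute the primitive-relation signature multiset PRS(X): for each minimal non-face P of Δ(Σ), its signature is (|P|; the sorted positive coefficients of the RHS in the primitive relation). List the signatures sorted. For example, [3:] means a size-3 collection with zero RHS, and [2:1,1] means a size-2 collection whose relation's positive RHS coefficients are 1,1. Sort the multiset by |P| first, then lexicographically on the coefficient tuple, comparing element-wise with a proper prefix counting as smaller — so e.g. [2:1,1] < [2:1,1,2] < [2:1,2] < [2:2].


5 minimal non-faces of Δ(Σ) (on 7 rays):

  {4,5}:  v_{4} + v_{5} = 0  →  sig = [2:]
  {3,4}:  v_{3} + v_{4} = v_{2} + v_{6}  →  sig = [2:1,1]
  {2,5,6}:  v_{2} + v_{5} + v_{6} = v_{3}  →  sig = [3:1]
  {0,1,3}:  v_{0} + v_{1} + v_{3} = 2·v_{5}  →  sig = [3:2]
  {0,1,2,6}:  v_{0} + v_{1} + v_{2} + v_{6} = v_{5}  →  sig = [4:1]

Sorted signature multiset PRS(X):
    [2:]
    [2:1,1]
    [3:1]
    [3:2]
    [4:1]


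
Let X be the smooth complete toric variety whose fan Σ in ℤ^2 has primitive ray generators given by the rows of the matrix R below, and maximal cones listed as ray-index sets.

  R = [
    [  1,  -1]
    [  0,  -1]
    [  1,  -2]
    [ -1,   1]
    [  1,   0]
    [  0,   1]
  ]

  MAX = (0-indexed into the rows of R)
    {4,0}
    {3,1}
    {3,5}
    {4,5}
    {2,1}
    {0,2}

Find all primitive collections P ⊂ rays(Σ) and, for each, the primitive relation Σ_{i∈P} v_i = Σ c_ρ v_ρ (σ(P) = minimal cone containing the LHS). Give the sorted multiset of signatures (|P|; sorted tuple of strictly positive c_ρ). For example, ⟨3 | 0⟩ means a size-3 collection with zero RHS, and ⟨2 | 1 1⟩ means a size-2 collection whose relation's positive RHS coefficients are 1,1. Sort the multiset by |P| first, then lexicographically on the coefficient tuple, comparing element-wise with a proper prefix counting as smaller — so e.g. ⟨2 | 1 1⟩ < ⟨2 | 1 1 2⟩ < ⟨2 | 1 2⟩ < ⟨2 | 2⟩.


Σ has 9 primitive collections:

  {0,3}:  v_{0} + v_{3} = 0  ⟹  sig = ⟨2 | 0⟩
  {1,5}:  v_{1} + v_{5} = 0  ⟹  sig = ⟨2 | 0⟩
  {0,1}:  v_{0} + v_{1} = v_{2}  ⟹  sig = ⟨2 | 1⟩
  {0,5}:  v_{0} + v_{5} = v_{4}  ⟹  sig = ⟨2 | 1⟩
  {1,4}:  v_{1} + v_{4} = v_{0}  ⟹  sig = ⟨2 | 1⟩
  {2,3}:  v_{2} + v_{3} = v_{1}  ⟹  sig = ⟨2 | 1⟩
  {2,5}:  v_{2} + v_{5} = v_{0}  ⟹  sig = ⟨2 | 1⟩
  {3,4}:  v_{3} + v_{4} = v_{5}  ⟹  sig = ⟨2 | 1⟩
  {2,4}:  v_{2} + v_{4} = 2·v_{0}  ⟹  sig = ⟨2 | 2⟩

so the primitive-relation signature multiset is
{ ⟨2 | 0⟩ ×2,  ⟨2 | 1⟩ ×6,  ⟨2 | 2⟩ }


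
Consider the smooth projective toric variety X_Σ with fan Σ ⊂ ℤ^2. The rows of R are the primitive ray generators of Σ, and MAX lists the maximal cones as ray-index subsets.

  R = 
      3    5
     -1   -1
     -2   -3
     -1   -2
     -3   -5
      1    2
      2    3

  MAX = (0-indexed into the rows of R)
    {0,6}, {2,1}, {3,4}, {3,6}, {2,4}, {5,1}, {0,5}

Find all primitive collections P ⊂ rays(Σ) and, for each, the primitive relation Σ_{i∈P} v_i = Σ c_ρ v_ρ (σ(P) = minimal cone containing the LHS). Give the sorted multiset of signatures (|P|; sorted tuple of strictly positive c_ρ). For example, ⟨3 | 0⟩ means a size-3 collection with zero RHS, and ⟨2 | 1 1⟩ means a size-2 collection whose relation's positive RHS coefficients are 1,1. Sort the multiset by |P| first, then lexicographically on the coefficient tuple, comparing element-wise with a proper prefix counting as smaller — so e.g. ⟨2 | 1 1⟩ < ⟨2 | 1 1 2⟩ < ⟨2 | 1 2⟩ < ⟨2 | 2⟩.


Primitive collections (14):

  • {0,4}:  v_{0} + v_{4} = 0  ⇒ sig = ⟨2 | 0⟩
  • {2,6}:  v_{2} + v_{6} = 0  ⇒ sig = ⟨2 | 0⟩
  • {3,5}:  v_{3} + v_{5} = 0  ⇒ sig = ⟨2 | 0⟩
  • {0,2}:  v_{0} + v_{2} = v_{5}  ⇒ sig = ⟨2 | 1⟩
  • {0,3}:  v_{0} + v_{3} = v_{6}  ⇒ sig = ⟨2 | 1⟩
  • {1,3}:  v_{1} + v_{3} = v_{2}  ⇒ sig = ⟨2 | 1⟩
  • {1,6}:  v_{1} + v_{6} = v_{5}  ⇒ sig = ⟨2 | 1⟩
  • {2,3}:  v_{2} + v_{3} = v_{4}  ⇒ sig = ⟨2 | 1⟩
  • {2,5}:  v_{2} + v_{5} = v_{1}  ⇒ sig = ⟨2 | 1⟩
  • {4,5}:  v_{4} + v_{5} = v_{2}  ⇒ sig = ⟨2 | 1⟩
  • {4,6}:  v_{4} + v_{6} = v_{3}  ⇒ sig = ⟨2 | 1⟩
  • {5,6}:  v_{5} + v_{6} = v_{0}  ⇒ sig = ⟨2 | 1⟩
  • {0,1}:  v_{0} + v_{1} = 2·v_{5}  ⇒ sig = ⟨2 | 2⟩
  • {1,4}:  v_{1} + v_{4} = 2·v_{2}  ⇒ sig = ⟨2 | 2⟩

Sorted signature multiset PRS(X):
    |P|=2: 14 collections, coeffs (), (), (), (1), (1), (1), (1), (1), (1), (1), (1), (1), (2), (2)


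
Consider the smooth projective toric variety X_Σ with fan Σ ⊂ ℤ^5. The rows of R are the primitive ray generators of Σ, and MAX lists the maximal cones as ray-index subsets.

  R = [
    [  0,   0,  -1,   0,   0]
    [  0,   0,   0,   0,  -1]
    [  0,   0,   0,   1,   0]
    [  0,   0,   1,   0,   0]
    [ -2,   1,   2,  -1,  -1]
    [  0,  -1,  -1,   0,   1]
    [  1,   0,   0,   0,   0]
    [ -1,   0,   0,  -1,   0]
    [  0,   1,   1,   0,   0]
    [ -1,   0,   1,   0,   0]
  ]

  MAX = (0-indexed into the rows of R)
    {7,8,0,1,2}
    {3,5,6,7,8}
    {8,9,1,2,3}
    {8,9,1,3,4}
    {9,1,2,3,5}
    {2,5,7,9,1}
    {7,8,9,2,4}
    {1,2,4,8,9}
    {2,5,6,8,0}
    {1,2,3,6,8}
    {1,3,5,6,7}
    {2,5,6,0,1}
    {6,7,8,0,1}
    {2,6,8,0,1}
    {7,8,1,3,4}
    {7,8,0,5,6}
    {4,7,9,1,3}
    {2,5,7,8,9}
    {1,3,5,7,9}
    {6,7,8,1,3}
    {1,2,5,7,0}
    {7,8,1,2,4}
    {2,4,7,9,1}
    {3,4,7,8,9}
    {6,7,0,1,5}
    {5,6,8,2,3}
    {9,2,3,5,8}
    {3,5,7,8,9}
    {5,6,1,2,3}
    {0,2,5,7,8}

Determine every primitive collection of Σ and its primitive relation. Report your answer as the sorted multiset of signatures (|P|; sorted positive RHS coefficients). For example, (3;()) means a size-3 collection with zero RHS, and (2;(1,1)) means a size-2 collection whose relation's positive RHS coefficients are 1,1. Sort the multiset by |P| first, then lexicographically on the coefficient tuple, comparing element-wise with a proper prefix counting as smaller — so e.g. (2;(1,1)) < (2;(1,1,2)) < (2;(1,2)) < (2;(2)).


Minimal non-faces — 11 found among 10 rays, 30 max cones:

  P = {0,3}:  v_{0} + v_{3} = 0  so sig = (2;())
  P = {6,9}:  v_{6} + v_{9} = v_{3}  so sig = (2;(1))
  P = {0,9}:  v_{0} + v_{9} = v_{2} + v_{7}  so sig = (2;(1,1))
  P = {4,5}:  v_{4} + v_{5} = v_{7} + v_{9}  so sig = (2;(1,1))
  P = {4,6}:  v_{4} + v_{6} = v_{1} + v_{3} + v_{7} + v_{8}  so sig = (2;(1,1,1,1))
  P = {0,4}:  v_{0} + v_{4} = v_{1} + v_{2} + 2·v_{7} + v_{8}  so sig = (2;(1,1,1,2))
  P = {1,5,8}:  v_{1} + v_{5} + v_{8} = 0  so sig = (3;())
  P = {2,6,7}:  v_{2} + v_{6} + v_{7} = 0  so sig = (3;())
  P = {2,3,7}:  v_{2} + v_{3} + v_{7} = v_{9}  so sig = (3;(1))
  P = {2,3,4}:  v_{2} + v_{3} + v_{4} = v_{1} + v_{8} + 2·v_{9}  so sig = (3;(1,1,2))
  P = {1,7,8,9}:  v_{1} + v_{7} + v_{8} + v_{9} = v_{4}  so sig = (4;(1))

Signatures (|P|; sorted positive RHS coefficients), sorted:
[(2;()), (2;(1)), (2;(1,1)), (2;(1,1)), (2;(1,1,1,1)), (2;(1,1,1,2)), (3;()), (3;()), (3;(1)), (3;(1,1,2)), (4;(1))]


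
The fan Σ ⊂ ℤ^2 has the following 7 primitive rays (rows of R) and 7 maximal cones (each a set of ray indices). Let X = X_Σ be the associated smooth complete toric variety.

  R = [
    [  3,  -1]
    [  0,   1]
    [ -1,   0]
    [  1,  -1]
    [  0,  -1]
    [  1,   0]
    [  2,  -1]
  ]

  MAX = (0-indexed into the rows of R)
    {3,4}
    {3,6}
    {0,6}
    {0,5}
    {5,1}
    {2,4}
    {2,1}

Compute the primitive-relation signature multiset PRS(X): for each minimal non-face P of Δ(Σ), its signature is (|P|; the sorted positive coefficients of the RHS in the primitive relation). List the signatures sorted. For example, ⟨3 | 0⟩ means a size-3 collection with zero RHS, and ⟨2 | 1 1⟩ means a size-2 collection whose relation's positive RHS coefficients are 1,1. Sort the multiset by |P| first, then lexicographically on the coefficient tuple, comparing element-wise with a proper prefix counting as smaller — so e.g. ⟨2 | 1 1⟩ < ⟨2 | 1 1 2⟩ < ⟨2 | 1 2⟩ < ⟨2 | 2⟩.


Δ(Σ) — 7 vertices, 14 min non-faces:

  {1,4}:  v_{1} + v_{4} = 0 ; sig = ⟨2 | 0⟩
  {2,5}:  v_{2} + v_{5} = 0 ; sig = ⟨2 | 0⟩
  {0,2}:  v_{0} + v_{2} = v_{6} ; sig = ⟨2 | 1⟩
  {1,3}:  v_{1} + v_{3} = v_{5} ; sig = ⟨2 | 1⟩
  {2,3}:  v_{2} + v_{3} = v_{4} ; sig = ⟨2 | 1⟩
  {2,6}:  v_{2} + v_{6} = v_{3} ; sig = ⟨2 | 1⟩
  {3,5}:  v_{3} + v_{5} = v_{6} ; sig = ⟨2 | 1⟩
  {4,5}:  v_{4} + v_{5} = v_{3} ; sig = ⟨2 | 1⟩
  {5,6}:  v_{5} + v_{6} = v_{0} ; sig = ⟨2 | 1⟩
  {0,4}:  v_{0} + v_{4} = v_{3} + v_{6} ; sig = ⟨2 | 1 1⟩
  {0,3}:  v_{0} + v_{3} = 2·v_{6} ; sig = ⟨2 | 2⟩
  {1,6}:  v_{1} + v_{6} = 2·v_{5} ; sig = ⟨2 | 2⟩
  {4,6}:  v_{4} + v_{6} = 2·v_{3} ; sig = ⟨2 | 2⟩
  {0,1}:  v_{0} + v_{1} = 3·v_{5} ; sig = ⟨2 | 3⟩

so the primitive-relation signature multiset is
    ⟨2 | 0⟩
    ⟨2 | 0⟩
    ⟨2 | 1⟩
    ⟨2 | 1⟩
    ⟨2 | 1⟩
    ⟨2 | 1⟩
    ⟨2 | 1⟩
    ⟨2 | 1⟩
    ⟨2 | 1⟩
    ⟨2 | 1 1⟩
    ⟨2 | 2⟩
    ⟨2 | 2⟩
    ⟨2 | 2⟩
    ⟨2 | 3⟩


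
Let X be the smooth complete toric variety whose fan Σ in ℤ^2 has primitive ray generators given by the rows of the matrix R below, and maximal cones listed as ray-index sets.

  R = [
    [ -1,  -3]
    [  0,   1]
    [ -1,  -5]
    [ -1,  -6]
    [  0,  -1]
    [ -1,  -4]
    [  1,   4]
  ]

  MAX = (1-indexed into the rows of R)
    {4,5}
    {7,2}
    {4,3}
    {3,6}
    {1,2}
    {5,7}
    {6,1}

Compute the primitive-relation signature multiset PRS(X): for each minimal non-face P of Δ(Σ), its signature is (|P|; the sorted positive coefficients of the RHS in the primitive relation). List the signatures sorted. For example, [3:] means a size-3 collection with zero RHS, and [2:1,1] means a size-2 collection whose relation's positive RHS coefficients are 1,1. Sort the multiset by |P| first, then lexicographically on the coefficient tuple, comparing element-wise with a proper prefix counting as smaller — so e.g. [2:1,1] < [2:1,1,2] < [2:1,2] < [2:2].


14 collections generate NE(X_Σ); each relation:

  P={2,5}:  v_{2} + v_{5} = 0 ; sig = [2:]
  P={6,7}:  v_{6} + v_{7} = 0 ; sig = [2:]
  P={1,5}:  v_{1} + v_{5} = v_{6} ; sig = [2:1]
  P={1,7}:  v_{1} + v_{7} = v_{2} ; sig = [2:1]
  P={2,3}:  v_{2} + v_{3} = v_{6} ; sig = [2:1]
  P={2,4}:  v_{2} + v_{4} = v_{3} ; sig = [2:1]
  P={2,6}:  v_{2} + v_{6} = v_{1} ; sig = [2:1]
  P={3,5}:  v_{3} + v_{5} = v_{4} ; sig = [2:1]
  P={3,7}:  v_{3} + v_{7} = v_{5} ; sig = [2:1]
  P={5,6}:  v_{5} + v_{6} = v_{3} ; sig = [2:1]
  P={1,4}:  v_{1} + v_{4} = v_{3} + v_{6} ; sig = [2:1,1]
  P={1,3}:  v_{1} + v_{3} = 2·v_{6} ; sig = [2:2]
  P={4,6}:  v_{4} + v_{6} = 2·v_{3} ; sig = [2:2]
  P={4,7}:  v_{4} + v_{7} = 2·v_{5} ; sig = [2:2]

so the primitive-relation signature multiset is
[[2:], [2:], [2:1], [2:1], [2:1], [2:1], [2:1], [2:1], [2:1], [2:1], [2:1,1], [2:2], [2:2], [2:2]]


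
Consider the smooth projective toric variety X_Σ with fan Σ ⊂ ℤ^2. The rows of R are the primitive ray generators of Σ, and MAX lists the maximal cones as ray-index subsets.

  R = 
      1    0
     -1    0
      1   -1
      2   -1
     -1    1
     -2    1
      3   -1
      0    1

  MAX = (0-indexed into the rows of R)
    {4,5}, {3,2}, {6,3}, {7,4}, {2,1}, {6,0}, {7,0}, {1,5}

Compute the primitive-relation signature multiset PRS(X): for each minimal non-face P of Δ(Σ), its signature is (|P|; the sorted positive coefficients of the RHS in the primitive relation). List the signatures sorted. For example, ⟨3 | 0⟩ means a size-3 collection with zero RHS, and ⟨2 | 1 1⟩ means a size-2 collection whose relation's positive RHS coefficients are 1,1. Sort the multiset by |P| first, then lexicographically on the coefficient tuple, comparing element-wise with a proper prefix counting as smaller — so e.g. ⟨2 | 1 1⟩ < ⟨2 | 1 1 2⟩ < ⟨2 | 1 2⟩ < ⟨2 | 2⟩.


20 collections generate NE(X_Σ); each relation:

  P={0,1}:  v_{0} + v_{1} = 0  →  sig = ⟨2 | 0⟩
  P={2,4}:  v_{2} + v_{4} = 0  →  sig = ⟨2 | 0⟩
  P={3,5}:  v_{3} + v_{5} = 0  →  sig = ⟨2 | 0⟩
  P={0,2}:  v_{0} + v_{2} = v_{3}  →  sig = ⟨2 | 1⟩
  P={0,3}:  v_{0} + v_{3} = v_{6}  →  sig = ⟨2 | 1⟩
  P={0,4}:  v_{0} + v_{4} = v_{7}  →  sig = ⟨2 | 1⟩
  P={0,5}:  v_{0} + v_{5} = v_{4}  →  sig = ⟨2 | 1⟩
  P={1,3}:  v_{1} + v_{3} = v_{2}  →  sig = ⟨2 | 1⟩
  P={1,4}:  v_{1} + v_{4} = v_{5}  →  sig = ⟨2 | 1⟩
  P={1,6}:  v_{1} + v_{6} = v_{3}  →  sig = ⟨2 | 1⟩
  P={1,7}:  v_{1} + v_{7} = v_{4}  →  sig = ⟨2 | 1⟩
  P={2,5}:  v_{2} + v_{5} = v_{1}  →  sig = ⟨2 | 1⟩
  P={2,7}:  v_{2} + v_{7} = v_{0}  →  sig = ⟨2 | 1⟩
  P={3,4}:  v_{3} + v_{4} = v_{0}  →  sig = ⟨2 | 1⟩
  P={5,6}:  v_{5} + v_{6} = v_{0}  →  sig = ⟨2 | 1⟩
  P={2,6}:  v_{2} + v_{6} = 2·v_{3}  →  sig = ⟨2 | 2⟩
  P={3,7}:  v_{3} + v_{7} = 2·v_{0}  →  sig = ⟨2 | 2⟩
  P={4,6}:  v_{4} + v_{6} = 2·v_{0}  →  sig = ⟨2 | 2⟩
  P={5,7}:  v_{5} + v_{7} = 2·v_{4}  →  sig = ⟨2 | 2⟩
  P={6,7}:  v_{6} + v_{7} = 3·v_{0}  →  sig = ⟨2 | 3⟩

Signatures (|P|; sorted positive RHS coefficients), sorted:
    ⟨2 | 0⟩
    ⟨2 | 0⟩
    ⟨2 | 0⟩
    ⟨2 | 1⟩
    ⟨2 | 1⟩
    ⟨2 | 1⟩
    ⟨2 | 1⟩
    ⟨2 | 1⟩
    ⟨2 | 1⟩
    ⟨2 | 1⟩
    ⟨2 | 1⟩
    ⟨2 | 1⟩
    ⟨2 | 1⟩
    ⟨2 | 1⟩
    ⟨2 | 1⟩
    ⟨2 | 2⟩
    ⟨2 | 2⟩
    ⟨2 | 2⟩
    ⟨2 | 2⟩
    ⟨2 | 3⟩


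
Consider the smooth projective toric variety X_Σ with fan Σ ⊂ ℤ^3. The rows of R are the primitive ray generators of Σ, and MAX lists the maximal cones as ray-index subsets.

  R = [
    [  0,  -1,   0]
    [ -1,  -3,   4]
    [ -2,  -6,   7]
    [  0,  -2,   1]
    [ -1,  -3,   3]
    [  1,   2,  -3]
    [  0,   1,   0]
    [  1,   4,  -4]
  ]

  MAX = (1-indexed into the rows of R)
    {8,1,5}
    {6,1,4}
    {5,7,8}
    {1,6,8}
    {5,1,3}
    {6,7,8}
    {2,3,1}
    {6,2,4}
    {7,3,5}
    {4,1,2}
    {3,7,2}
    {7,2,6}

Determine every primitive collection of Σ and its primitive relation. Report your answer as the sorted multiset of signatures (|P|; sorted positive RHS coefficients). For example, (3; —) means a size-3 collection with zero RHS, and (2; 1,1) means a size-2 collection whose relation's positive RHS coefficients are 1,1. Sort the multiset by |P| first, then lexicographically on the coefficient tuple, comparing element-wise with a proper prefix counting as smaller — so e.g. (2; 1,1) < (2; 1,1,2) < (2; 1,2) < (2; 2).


Minimal non-faces — 11 found among 8 rays, 12 max cones:

  P = {1,7}:  v_{1} + v_{7} = 0  so sig = (2; —)
  P = {2,5}:  v_{2} + v_{5} = v_{3}  so sig = (2; 1)
  P = {2,8}:  v_{2} + v_{8} = v_{7}  so sig = (2; 1)
  P = {4,8}:  v_{4} + v_{8} = v_{6}  so sig = (2; 1)
  P = {5,6}:  v_{5} + v_{6} = v_{1}  so sig = (2; 1)
  P = {3,6}:  v_{3} + v_{6} = v_{1} + v_{2}  so sig = (2; 1,1)
  P = {3,8}:  v_{3} + v_{8} = v_{5} + v_{7}  so sig = (2; 1,1)
  P = {4,7}:  v_{4} + v_{7} = v_{2} + v_{6}  so sig = (2; 1,1)
  P = {4,5}:  v_{4} + v_{5} = 2·v_{1} + v_{2}  so sig = (2; 1,2)
  P = {3,4}:  v_{3} + v_{4} = 2·v_{1} + 2·v_{2}  so sig = (2; 2,2)
  P = {1,2,6}:  v_{1} + v_{2} + v_{6} = v_{4}  so sig = (3; 1)

Hence PRS(X_Σ) =
[(2; —), (2; 1), (2; 1), (2; 1), (2; 1), (2; 1,1), (2; 1,1), (2; 1,1), (2; 1,2), (2; 2,2), (3; 1)]


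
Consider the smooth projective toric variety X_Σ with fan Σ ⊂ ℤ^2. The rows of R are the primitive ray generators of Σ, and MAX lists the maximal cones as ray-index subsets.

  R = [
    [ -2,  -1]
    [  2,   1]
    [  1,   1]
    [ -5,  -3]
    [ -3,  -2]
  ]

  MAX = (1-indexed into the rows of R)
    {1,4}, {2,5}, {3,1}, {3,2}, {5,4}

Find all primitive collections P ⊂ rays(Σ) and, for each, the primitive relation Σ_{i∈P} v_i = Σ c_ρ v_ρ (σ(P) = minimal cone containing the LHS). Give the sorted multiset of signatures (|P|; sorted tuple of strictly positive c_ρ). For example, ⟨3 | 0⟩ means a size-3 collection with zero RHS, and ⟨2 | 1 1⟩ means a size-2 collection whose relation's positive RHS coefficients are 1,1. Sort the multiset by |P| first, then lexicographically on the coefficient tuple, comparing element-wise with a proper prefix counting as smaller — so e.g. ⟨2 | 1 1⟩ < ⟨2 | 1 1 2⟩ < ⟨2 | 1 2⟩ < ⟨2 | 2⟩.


5 collections generate NE(X_Σ); each relation:

  P={1,2}:  v_{1} + v_{2} = 0  →  sig = ⟨2 | 0⟩
  P={1,5}:  v_{1} + v_{5} = v_{4}  →  sig = ⟨2 | 1⟩
  P={2,4}:  v_{2} + v_{4} = v_{5}  →  sig = ⟨2 | 1⟩
  P={3,5}:  v_{3} + v_{5} = v_{1}  →  sig = ⟨2 | 1⟩
  P={3,4}:  v_{3} + v_{4} = 2·v_{1}  →  sig = ⟨2 | 2⟩

Sorted signature multiset PRS(X):
    ⟨2 | 0⟩
    ⟨2 | 1⟩
    ⟨2 | 1⟩
    ⟨2 | 1⟩
    ⟨2 | 2⟩


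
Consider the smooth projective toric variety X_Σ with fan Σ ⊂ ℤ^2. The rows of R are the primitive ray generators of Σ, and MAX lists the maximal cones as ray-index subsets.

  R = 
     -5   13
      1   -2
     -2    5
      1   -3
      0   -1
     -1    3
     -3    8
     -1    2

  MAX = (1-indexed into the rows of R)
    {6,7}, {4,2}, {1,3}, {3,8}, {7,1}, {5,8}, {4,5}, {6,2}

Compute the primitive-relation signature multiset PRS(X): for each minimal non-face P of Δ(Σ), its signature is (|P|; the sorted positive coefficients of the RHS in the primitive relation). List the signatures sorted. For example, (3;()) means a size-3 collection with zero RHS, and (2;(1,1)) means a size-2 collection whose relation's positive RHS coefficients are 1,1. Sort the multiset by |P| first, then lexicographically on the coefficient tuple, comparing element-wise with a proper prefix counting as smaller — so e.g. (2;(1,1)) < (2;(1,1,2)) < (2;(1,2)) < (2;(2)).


Σ has 20 primitive collections:

  P={2,8}:  v_{2} + v_{8} = 0  ⟹  sig = (2;())
  P={4,6}:  v_{4} + v_{6} = 0  ⟹  sig = (2;())
  P={2,3}:  v_{2} + v_{3} = v_{6}  ⟹  sig = (2;(1))
  P={2,5}:  v_{2} + v_{5} = v_{4}  ⟹  sig = (2;(1))
  P={3,4}:  v_{3} + v_{4} = v_{8}  ⟹  sig = (2;(1))
  P={3,6}:  v_{3} + v_{6} = v_{7}  ⟹  sig = (2;(1))
  P={3,7}:  v_{3} + v_{7} = v_{1}  ⟹  sig = (2;(1))
  P={4,7}:  v_{4} + v_{7} = v_{3}  ⟹  sig = (2;(1))
  P={4,8}:  v_{4} + v_{8} = v_{5}  ⟹  sig = (2;(1))
  P={5,6}:  v_{5} + v_{6} = v_{8}  ⟹  sig = (2;(1))
  P={6,8}:  v_{6} + v_{8} = v_{3}  ⟹  sig = (2;(1))
  P={1,2}:  v_{1} + v_{2} = v_{6} + v_{7}  ⟹  sig = (2;(1,1))
  P={5,7}:  v_{5} + v_{7} = v_{3} + v_{8}  ⟹  sig = (2;(1,1))
  P={1,5}:  v_{1} + v_{5} = 2·v_{3} + v_{8}  ⟹  sig = (2;(1,2))
  P={1,4}:  v_{1} + v_{4} = 2·v_{3}  ⟹  sig = (2;(2))
  P={1,6}:  v_{1} + v_{6} = 2·v_{7}  ⟹  sig = (2;(2))
  P={2,7}:  v_{2} + v_{7} = 2·v_{6}  ⟹  sig = (2;(2))
  P={3,5}:  v_{3} + v_{5} = 2·v_{8}  ⟹  sig = (2;(2))
  P={7,8}:  v_{7} + v_{8} = 2·v_{3}  ⟹  sig = (2;(2))
  P={1,8}:  v_{1} + v_{8} = 3·v_{3}  ⟹  sig = (2;(3))

Signatures (|P|; sorted positive RHS coefficients), sorted:
{ (2;()) ×2,  (2;(1)) ×9,  (2;(1,1)) ×2,  (2;(1,2)),  (2;(2)) ×5,  (2;(3)) }


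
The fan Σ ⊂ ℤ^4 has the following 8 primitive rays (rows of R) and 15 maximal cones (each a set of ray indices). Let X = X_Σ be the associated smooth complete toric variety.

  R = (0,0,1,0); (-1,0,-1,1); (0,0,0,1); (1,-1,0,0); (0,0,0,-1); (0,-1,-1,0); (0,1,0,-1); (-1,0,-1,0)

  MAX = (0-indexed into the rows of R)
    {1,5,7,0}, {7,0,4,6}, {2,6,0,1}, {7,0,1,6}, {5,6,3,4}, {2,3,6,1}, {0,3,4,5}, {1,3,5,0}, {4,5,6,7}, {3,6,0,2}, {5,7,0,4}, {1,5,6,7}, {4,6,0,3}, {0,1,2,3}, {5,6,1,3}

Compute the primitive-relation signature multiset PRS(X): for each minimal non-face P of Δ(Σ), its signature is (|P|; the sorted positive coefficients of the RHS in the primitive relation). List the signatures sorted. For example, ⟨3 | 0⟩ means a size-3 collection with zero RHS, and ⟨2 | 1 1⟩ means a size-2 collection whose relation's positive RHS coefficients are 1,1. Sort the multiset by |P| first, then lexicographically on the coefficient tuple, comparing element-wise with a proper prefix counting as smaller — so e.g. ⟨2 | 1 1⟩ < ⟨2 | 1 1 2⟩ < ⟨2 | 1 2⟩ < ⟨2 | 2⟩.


Σ has 7 primitive collections:

  P = {2,4}:  v_{2} + v_{4} = 0  so sig = ⟨2 | 0⟩
  P = {1,4}:  v_{1} + v_{4} = v_{7}  so sig = ⟨2 | 1⟩
  P = {2,7}:  v_{2} + v_{7} = v_{1}  so sig = ⟨2 | 1⟩
  P = {3,7}:  v_{3} + v_{7} = v_{5}  so sig = ⟨2 | 1⟩
  P = {2,5}:  v_{2} + v_{5} = v_{1} + v_{3}  so sig = ⟨2 | 1 1⟩
  P = {0,5,6}:  v_{0} + v_{5} + v_{6} = v_{4}  so sig = ⟨3 | 1⟩
  P = {0,1,3,6}:  v_{0} + v_{1} + v_{3} + v_{6} = 0  so sig = ⟨4 | 0⟩

so the primitive-relation signature multiset is
{ ⟨2 | 0⟩,  ⟨2 | 1⟩ ×3,  ⟨2 | 1 1⟩,  ⟨3 | 1⟩,  ⟨4 | 0⟩ }


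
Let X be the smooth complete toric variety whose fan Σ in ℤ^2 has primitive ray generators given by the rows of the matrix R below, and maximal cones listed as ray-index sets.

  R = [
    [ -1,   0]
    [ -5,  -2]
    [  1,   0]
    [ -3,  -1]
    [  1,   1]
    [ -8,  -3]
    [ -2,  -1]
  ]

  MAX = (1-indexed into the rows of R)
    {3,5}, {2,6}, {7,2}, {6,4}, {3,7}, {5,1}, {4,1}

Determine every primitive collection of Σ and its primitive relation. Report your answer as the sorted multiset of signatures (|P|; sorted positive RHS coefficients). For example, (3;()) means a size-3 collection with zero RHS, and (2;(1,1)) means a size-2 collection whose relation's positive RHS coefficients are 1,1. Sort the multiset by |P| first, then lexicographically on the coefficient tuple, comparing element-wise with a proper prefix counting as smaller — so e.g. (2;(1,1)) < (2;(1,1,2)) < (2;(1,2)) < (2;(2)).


Minimal non-faces — 14 found among 7 rays, 7 max cones:

  P={1,3}:  v_{1} + v_{3} = 0  →  sig = (2;())
  P={1,7}:  v_{1} + v_{7} = v_{4}  →  sig = (2;(1))
  P={2,4}:  v_{2} + v_{4} = v_{6}  →  sig = (2;(1))
  P={3,4}:  v_{3} + v_{4} = v_{7}  →  sig = (2;(1))
  P={4,7}:  v_{4} + v_{7} = v_{2}  →  sig = (2;(1))
  P={5,7}:  v_{5} + v_{7} = v_{1}  →  sig = (2;(1))
  P={2,5}:  v_{2} + v_{5} = v_{1} + v_{4}  →  sig = (2;(1,1))
  P={3,6}:  v_{3} + v_{6} = v_{2} + v_{7}  →  sig = (2;(1,1))
  P={5,6}:  v_{5} + v_{6} = v_{1} + 2·v_{4}  →  sig = (2;(1,2))
  P={1,2}:  v_{1} + v_{2} = 2·v_{4}  →  sig = (2;(2))
  P={2,3}:  v_{2} + v_{3} = 2·v_{7}  →  sig = (2;(2))
  P={4,5}:  v_{4} + v_{5} = 2·v_{1}  →  sig = (2;(2))
  P={6,7}:  v_{6} + v_{7} = 2·v_{2}  →  sig = (2;(2))
  P={1,6}:  v_{1} + v_{6} = 3·v_{4}  →  sig = (2;(3))

Signatures (|P|; sorted positive RHS coefficients), sorted:
{ (2;()),  (2;(1)) ×5,  (2;(1,1)) ×2,  (2;(1,2)),  (2;(2)) ×4,  (2;(3)) }


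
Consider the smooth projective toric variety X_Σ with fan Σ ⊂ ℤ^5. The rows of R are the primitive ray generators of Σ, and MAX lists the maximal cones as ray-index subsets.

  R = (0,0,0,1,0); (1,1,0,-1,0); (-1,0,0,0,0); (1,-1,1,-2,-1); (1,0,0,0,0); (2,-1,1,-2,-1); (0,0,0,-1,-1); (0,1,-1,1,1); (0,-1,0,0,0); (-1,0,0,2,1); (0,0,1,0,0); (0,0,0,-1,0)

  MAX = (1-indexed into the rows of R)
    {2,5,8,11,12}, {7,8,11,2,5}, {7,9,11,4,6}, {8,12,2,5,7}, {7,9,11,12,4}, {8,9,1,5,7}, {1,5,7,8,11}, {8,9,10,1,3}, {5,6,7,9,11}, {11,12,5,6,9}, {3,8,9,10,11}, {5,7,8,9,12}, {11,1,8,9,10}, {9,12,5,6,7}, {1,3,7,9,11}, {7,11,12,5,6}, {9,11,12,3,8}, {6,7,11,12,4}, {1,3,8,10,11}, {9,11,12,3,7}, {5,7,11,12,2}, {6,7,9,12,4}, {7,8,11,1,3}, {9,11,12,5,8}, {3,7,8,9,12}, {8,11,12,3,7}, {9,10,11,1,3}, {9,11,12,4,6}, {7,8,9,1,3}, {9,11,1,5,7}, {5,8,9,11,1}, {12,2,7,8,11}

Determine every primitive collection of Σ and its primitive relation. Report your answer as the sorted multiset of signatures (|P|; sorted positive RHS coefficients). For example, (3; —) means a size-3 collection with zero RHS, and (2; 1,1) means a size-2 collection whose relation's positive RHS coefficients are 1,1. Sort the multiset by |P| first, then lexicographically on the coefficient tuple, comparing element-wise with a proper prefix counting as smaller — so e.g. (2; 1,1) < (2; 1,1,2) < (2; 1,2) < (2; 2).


Minimal non-faces — 25 found among 12 rays, 32 max cones:

  P={1,12}:  v_{1} + v_{12} = 0  ⇒ sig = (2; —)
  P={3,5}:  v_{3} + v_{5} = 0  ⇒ sig = (2; —)
  P={3,6}:  v_{3} + v_{6} = v_{4}  ⇒ sig = (2; 1)
  P={4,5}:  v_{4} + v_{5} = v_{6}  ⇒ sig = (2; 1)
  P={2,9}:  v_{2} + v_{9} = v_{5} + v_{12}  ⇒ sig = (2; 1,1)
  P={2,10}:  v_{2} + v_{10} = v_{8} + v_{11}  ⇒ sig = (2; 1,1)
  P={4,8}:  v_{4} + v_{8} = v_{5} + v_{12}  ⇒ sig = (2; 1,1)
  P={4,10}:  v_{4} + v_{10} = v_{9} + v_{11}  ⇒ sig = (2; 1,1)
  P={7,10}:  v_{7} + v_{10} = v_{1} + v_{3}  ⇒ sig = (2; 1,1)
  P={6,10}:  v_{6} + v_{10} = v_{5} + v_{9} + v_{11}  ⇒ sig = (2; 1,1,1)
  P={1,2}:  v_{1} + v_{2} = v_{5} + v_{7} + v_{8} + v_{11}  ⇒ sig = (2; 1,1,1,1)
  P={1,4}:  v_{1} + v_{4} = v_{5} + v_{7} + v_{9} + v_{11}  ⇒ sig = (2; 1,1,1,1)
  P={2,3}:  v_{2} + v_{3} = v_{7} + v_{8} + v_{11} + v_{12}  ⇒ sig = (2; 1,1,1,1)
  P={3,4}:  v_{3} + v_{4} = v_{7} + v_{9} + v_{11} + v_{12}  ⇒ sig = (2; 1,1,1,1)
  P={5,10}:  v_{5} + v_{10} = v_{1} + v_{8} + v_{9} + v_{11}  ⇒ sig = (2; 1,1,1,1)
  P={10,12}:  v_{10} + v_{12} = v_{3} + v_{8} + v_{9} + v_{11}  ⇒ sig = (2; 1,1,1,1)
  P={1,6}:  v_{1} + v_{6} = 2·v_{5} + v_{7} + v_{9} + v_{11}  ⇒ sig = (2; 1,1,1,2)
  P={2,4}:  v_{2} + v_{4} = 2·v_{5} + v_{7} + v_{11} + 2·v_{12}  ⇒ sig = (2; 1,1,2,2)
  P={2,6}:  v_{2} + v_{6} = 3·v_{5} + v_{7} + v_{11} + 2·v_{12}  ⇒ sig = (2; 1,1,2,3)
  P={6,8}:  v_{6} + v_{8} = 2·v_{5} + v_{12}  ⇒ sig = (2; 1,2)
  P={7,8,9,11}:  v_{7} + v_{8} + v_{9} + v_{11} = 0  ⇒ sig = (4; —)
  P={1,3,8,9,11}:  v_{1} + v_{3} + v_{8} + v_{9} + v_{11} = v_{10}  ⇒ sig = (5; 1)
  P={5,7,8,11,12}:  v_{5} + v_{7} + v_{8} + v_{11} + v_{12} = v_{2}  ⇒ sig = (5; 1)
  P={5,7,9,11,12}:  v_{5} + v_{7} + v_{9} + v_{11} + v_{12} = v_{4}  ⇒ sig = (5; 1)
  P={6,7,9,11,12}:  v_{6} + v_{7} + v_{9} + v_{11} + v_{12} = 2·v_{4}  ⇒ sig = (5; 2)

Signatures (|P|; sorted positive RHS coefficients), sorted:
    (2; —)
    (2; —)
    (2; 1)
    (2; 1)
    (2; 1,1)
    (2; 1,1)
    (2; 1,1)
    (2; 1,1)
    (2; 1,1)
    (2; 1,1,1)
    (2; 1,1,1,1)
    (2; 1,1,1,1)
    (2; 1,1,1,1)
    (2; 1,1,1,1)
    (2; 1,1,1,1)
    (2; 1,1,1,1)
    (2; 1,1,1,2)
    (2; 1,1,2,2)
    (2; 1,1,2,3)
    (2; 1,2)
    (4; —)
    (5; 1)
    (5; 1)
    (5; 1)
    (5; 2)


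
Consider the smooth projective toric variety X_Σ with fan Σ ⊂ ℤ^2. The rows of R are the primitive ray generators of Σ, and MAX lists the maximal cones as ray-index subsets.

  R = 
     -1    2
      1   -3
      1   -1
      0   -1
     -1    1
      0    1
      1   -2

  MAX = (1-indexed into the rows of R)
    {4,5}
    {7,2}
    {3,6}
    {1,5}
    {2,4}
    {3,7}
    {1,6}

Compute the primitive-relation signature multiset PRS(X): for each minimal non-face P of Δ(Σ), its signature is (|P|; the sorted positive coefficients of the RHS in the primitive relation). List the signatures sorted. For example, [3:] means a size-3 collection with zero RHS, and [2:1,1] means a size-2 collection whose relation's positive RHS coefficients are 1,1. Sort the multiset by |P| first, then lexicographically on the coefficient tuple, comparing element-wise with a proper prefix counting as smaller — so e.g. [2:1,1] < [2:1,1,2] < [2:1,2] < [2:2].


|primitive collections| = 14. Relations:

  {1,7}:  v_{1} + v_{7} = 0 — sig = [2:]
  {3,5}:  v_{3} + v_{5} = 0 — sig = [2:]
  {4,6}:  v_{4} + v_{6} = 0 — sig = [2:]
  {1,2}:  v_{1} + v_{2} = v_{4} — sig = [2:1]
  {1,3}:  v_{1} + v_{3} = v_{6} — sig = [2:1]
  {1,4}:  v_{1} + v_{4} = v_{5} — sig = [2:1]
  {2,6}:  v_{2} + v_{6} = v_{7} — sig = [2:1]
  {3,4}:  v_{3} + v_{4} = v_{7} — sig = [2:1]
  {4,7}:  v_{4} + v_{7} = v_{2} — sig = [2:1]
  {5,6}:  v_{5} + v_{6} = v_{1} — sig = [2:1]
  {5,7}:  v_{5} + v_{7} = v_{4} — sig = [2:1]
  {6,7}:  v_{6} + v_{7} = v_{3} — sig = [2:1]
  {2,3}:  v_{2} + v_{3} = 2·v_{7} — sig = [2:2]
  {2,5}:  v_{2} + v_{5} = 2·v_{4} — sig = [2:2]

Signatures (|P|; sorted positive RHS coefficients), sorted:
    |P|=2: 14 collections, coeffs (), (), (), (1), (1), (1), (1), (1), (1), (1), (1), (1), (2), (2)
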